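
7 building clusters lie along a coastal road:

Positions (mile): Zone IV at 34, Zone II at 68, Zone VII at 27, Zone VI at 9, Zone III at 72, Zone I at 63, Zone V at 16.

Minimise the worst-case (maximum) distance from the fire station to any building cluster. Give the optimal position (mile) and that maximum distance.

location 40.5, max distance 31.5

The 1-center on a line is the midpoint of the two extreme points: leftmost at 9, rightmost at 72.
Optimal location = (9 + 72)/2 = 40.5; maximum distance = (72 − 9)/2 = 31.5.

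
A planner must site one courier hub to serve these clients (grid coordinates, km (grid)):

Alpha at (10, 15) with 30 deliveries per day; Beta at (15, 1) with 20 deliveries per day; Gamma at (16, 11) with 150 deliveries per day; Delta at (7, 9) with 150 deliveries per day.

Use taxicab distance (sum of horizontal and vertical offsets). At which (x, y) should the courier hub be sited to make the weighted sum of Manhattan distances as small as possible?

(10, 11)

Manhattan distance separates: Σwᵢ(|x−xᵢ|+|y−yᵢ|) = Σwᵢ|x−xᵢ| + Σwᵢ|y−yᵢ|, so x and y are optimised independently as 1-D weighted medians.
Total weight W = 350; half = 175.
x-coordinate, sorted with cumulative weight:
  x=7 (Delta, w=150) cum 150
  x=10 (Alpha, w=30) cum 180  ← median
  x=15 (Beta, w=20) cum 200
  x=16 (Gamma, w=150) cum 350
⇒ x* = 10
y-coordinate, sorted with cumulative weight:
  y=1 (Beta, w=20) cum 20
  y=9 (Delta, w=150) cum 170
  y=11 (Gamma, w=150) cum 320  ← median
  y=15 (Alpha, w=30) cum 350
⇒ y* = 11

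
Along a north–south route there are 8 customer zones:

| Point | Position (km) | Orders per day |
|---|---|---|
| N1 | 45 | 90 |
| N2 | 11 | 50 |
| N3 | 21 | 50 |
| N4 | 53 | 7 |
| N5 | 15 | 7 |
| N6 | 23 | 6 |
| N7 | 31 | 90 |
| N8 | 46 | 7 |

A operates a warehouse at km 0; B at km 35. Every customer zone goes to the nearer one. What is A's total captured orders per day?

The indifferent point is the midpoint (0+35)/2 = 17.5; customer zones left of it (closer to A at 0) go to A, those right go to B.
  N2 at 11 (w=50) → A
  N5 at 15 (w=7) → A
  N3 at 21 (w=50) → B
  N6 at 23 (w=6) → B
  N7 at 31 (w=90) → B
  N1 at 45 (w=90) → B
  N8 at 46 (w=7) → B
  N4 at 53 (w=7) → B
A captures 57; B captures 250.

57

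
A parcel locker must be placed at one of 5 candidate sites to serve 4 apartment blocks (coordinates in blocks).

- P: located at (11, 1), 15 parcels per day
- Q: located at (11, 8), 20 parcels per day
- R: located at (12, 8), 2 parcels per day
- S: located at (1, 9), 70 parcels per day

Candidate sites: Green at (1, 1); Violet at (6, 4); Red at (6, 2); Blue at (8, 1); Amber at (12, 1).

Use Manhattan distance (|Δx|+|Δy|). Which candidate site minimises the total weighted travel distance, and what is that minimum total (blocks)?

Total weighted distance at each candidate:
  Green (1, 1): total = 1086
  Violet (6, 4): total = 1020
  Red (6, 2): total = 1174
  Blue (8, 1): total = 1317
  Amber (12, 1): total = 1519
Minimum is at Violet with total 1020 blocks.

Violet, total 1020 blocks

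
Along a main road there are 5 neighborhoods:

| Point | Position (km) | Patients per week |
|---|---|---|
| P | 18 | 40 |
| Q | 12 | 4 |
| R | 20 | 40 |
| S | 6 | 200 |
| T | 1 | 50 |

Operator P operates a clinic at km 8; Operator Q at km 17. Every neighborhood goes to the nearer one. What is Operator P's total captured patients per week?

The indifferent point is the midpoint (8+17)/2 = 12.5; neighborhoods left of it (closer to Operator P at 8) go to Operator P, those right go to Operator Q.
  T at 1 (w=50) → Operator P
  S at 6 (w=200) → Operator P
  Q at 12 (w=4) → Operator P
  P at 18 (w=40) → Operator Q
  R at 20 (w=40) → Operator Q
Operator P captures 254; Operator Q captures 80.

254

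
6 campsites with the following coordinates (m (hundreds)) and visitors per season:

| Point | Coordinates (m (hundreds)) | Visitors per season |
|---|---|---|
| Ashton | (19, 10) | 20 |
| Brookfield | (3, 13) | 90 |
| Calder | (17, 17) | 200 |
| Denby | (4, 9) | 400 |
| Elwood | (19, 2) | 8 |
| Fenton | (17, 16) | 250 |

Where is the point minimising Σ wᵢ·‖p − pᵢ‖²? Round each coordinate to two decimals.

(10.38, 12.80)

The minimiser of Σwᵢ‖p−pᵢ‖² is the weighted centroid p* = (Σwᵢpᵢ)/(Σwᵢ).
Σwᵢ = 968.
Σwᵢxᵢ = 20·19 + 90·3 + 200·17 + 400·4 + 8·19 + 250·17 = 10052.
Σwᵢyᵢ = 20·10 + 90·13 + 200·17 + 400·9 + 8·2 + 250·16 = 12386.
x* = 10052/968 = 10.38, y* = 12386/968 = 12.80.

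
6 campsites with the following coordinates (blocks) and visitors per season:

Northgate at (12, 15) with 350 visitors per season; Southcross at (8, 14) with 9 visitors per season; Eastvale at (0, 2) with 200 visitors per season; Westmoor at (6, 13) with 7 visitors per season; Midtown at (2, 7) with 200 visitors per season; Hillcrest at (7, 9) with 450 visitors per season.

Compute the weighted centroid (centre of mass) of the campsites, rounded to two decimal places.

The minimiser of Σwᵢ‖p−pᵢ‖² is the weighted centroid p* = (Σwᵢpᵢ)/(Σwᵢ).
Σwᵢ = 1216.
Σwᵢxᵢ = 350·12 + 9·8 + 200·0 + 7·6 + 200·2 + 450·7 = 7864.
Σwᵢyᵢ = 350·15 + 9·14 + 200·2 + 7·13 + 200·7 + 450·9 = 11317.
x* = 7864/1216 = 6.47, y* = 11317/1216 = 9.31.

(6.47, 9.31)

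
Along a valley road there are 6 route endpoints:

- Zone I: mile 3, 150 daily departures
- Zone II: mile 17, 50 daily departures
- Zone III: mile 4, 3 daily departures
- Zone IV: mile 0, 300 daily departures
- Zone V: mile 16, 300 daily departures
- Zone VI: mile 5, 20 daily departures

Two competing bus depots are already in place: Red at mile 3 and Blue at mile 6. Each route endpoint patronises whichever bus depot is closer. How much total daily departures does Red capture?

453

The indifferent point is the midpoint (3+6)/2 = 4.5; route endpoints left of it (closer to Red at 3) go to Red, those right go to Blue.
  Zone IV at 0 (w=300) → Red
  Zone I at 3 (w=150) → Red
  Zone III at 4 (w=3) → Red
  Zone VI at 5 (w=20) → Blue
  Zone V at 16 (w=300) → Blue
  Zone II at 17 (w=50) → Blue
Red captures 453; Blue captures 370.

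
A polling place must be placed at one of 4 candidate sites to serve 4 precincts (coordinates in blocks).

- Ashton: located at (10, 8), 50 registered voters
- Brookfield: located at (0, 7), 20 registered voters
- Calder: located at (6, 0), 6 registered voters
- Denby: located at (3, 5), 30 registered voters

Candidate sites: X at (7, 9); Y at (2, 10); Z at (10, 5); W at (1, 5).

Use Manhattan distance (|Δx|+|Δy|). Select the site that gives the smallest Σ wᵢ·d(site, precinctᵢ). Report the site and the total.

Z, total 654 blocks

Total weighted distance at each candidate:
  X (7, 9): total = 680
  Y (2, 10): total = 864
  Z (10, 5): total = 654
  W (1, 5): total = 780
Minimum is at Z with total 654 blocks.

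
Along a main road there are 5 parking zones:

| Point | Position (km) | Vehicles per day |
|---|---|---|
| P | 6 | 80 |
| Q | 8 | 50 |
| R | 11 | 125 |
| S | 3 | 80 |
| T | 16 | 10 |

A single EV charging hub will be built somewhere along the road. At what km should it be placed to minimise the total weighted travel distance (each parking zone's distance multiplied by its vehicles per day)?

For a sum of weighted absolute distances on a line, the optimum is the weighted median (not the mean). Total weight W = 345; half-weight = 172.5.
Sort by position and accumulate weight:
  km 3 (S, w=80) → cum 80
  km 6 (P, w=80) → cum 160
  km 8 (Q, w=50) → cum 210  ≥ 172.5 → median here
  km 11 (R, w=125) → cum 335
  km 16 (T, w=10) → cum 345
Optimal location: km 8.

x = 8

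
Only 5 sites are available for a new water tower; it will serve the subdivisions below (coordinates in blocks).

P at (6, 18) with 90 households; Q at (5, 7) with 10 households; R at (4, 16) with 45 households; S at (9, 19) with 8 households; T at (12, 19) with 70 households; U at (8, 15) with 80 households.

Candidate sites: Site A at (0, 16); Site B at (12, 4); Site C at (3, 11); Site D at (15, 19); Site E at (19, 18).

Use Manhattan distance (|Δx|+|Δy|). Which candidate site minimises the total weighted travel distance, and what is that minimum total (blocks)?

Site D, total 2888 blocks

Total weighted distance at each candidate:
  Site A (0, 16): total = 2906
  Site B (12, 4): total = 5194
  Site C (3, 11): total = 3252
  Site D (15, 19): total = 2888
  Site E (19, 18): total = 3953
Minimum is at Site D with total 2888 blocks.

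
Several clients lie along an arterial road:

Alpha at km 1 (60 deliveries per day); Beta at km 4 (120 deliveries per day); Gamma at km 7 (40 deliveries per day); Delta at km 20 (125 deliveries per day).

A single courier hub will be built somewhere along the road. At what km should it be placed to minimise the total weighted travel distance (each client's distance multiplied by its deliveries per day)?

x = 4

For a sum of weighted absolute distances on a line, the optimum is the weighted median (not the mean). Total weight W = 345; half-weight = 172.5.
Sort by position and accumulate weight:
  km 1 (Alpha, w=60) → cum 60
  km 4 (Beta, w=120) → cum 180  ≥ 172.5 → median here
  km 7 (Gamma, w=40) → cum 220
  km 20 (Delta, w=125) → cum 345
Optimal location: km 4.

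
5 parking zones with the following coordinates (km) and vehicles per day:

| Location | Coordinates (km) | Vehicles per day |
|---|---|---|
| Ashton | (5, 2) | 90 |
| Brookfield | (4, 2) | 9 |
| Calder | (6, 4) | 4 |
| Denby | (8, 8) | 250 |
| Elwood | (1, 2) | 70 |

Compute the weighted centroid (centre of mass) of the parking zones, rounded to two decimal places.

The minimiser of Σwᵢ‖p−pᵢ‖² is the weighted centroid p* = (Σwᵢpᵢ)/(Σwᵢ).
Σwᵢ = 423.
Σwᵢxᵢ = 90·5 + 9·4 + 4·6 + 250·8 + 70·1 = 2580.
Σwᵢyᵢ = 90·2 + 9·2 + 4·4 + 250·8 + 70·2 = 2354.
x* = 2580/423 = 6.10, y* = 2354/423 = 5.57.

(6.10, 5.57)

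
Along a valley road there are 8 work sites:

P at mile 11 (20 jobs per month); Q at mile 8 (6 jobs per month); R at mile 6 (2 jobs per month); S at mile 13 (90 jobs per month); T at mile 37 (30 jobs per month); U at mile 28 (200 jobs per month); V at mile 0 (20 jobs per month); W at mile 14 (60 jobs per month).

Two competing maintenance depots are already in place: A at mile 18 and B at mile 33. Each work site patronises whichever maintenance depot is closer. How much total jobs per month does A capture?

The indifferent point is the midpoint (18+33)/2 = 25.5; work sites left of it (closer to A at 18) go to A, those right go to B.
  V at 0 (w=20) → A
  R at 6 (w=2) → A
  Q at 8 (w=6) → A
  P at 11 (w=20) → A
  S at 13 (w=90) → A
  W at 14 (w=60) → A
  U at 28 (w=200) → B
  T at 37 (w=30) → B
A captures 198; B captures 230.

198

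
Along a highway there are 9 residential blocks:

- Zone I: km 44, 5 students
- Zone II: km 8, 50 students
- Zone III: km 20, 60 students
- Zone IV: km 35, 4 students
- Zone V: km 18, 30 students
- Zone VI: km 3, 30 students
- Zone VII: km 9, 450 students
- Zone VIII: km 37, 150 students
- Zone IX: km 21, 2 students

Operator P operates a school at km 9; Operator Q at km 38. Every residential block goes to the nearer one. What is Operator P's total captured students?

The indifferent point is the midpoint (9+38)/2 = 23.5; residential blocks left of it (closer to Operator P at 9) go to Operator P, those right go to Operator Q.
  Zone VI at 3 (w=30) → Operator P
  Zone II at 8 (w=50) → Operator P
  Zone VII at 9 (w=450) → Operator P
  Zone V at 18 (w=30) → Operator P
  Zone III at 20 (w=60) → Operator P
  Zone IX at 21 (w=2) → Operator P
  Zone IV at 35 (w=4) → Operator Q
  Zone VIII at 37 (w=150) → Operator Q
  Zone I at 44 (w=5) → Operator Q
Operator P captures 622; Operator Q captures 159.

622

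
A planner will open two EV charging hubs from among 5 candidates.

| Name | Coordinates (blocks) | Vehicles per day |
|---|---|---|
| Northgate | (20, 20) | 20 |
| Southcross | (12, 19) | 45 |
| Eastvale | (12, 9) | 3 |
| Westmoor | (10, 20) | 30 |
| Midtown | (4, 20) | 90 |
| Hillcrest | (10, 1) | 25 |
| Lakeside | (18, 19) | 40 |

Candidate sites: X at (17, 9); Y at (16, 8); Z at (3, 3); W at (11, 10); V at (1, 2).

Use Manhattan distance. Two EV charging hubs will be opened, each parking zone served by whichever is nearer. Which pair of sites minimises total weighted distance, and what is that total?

Evaluate every pair (each demand assigned to the nearer of the two):
  {X, W}: total = 3286
  {Y, W}: total = 3406
  {Z, W}: total = 3561
  {W, V}: total = 3586
  {X, Z}: total = 3795
  {Y, Z}: total = 3915
  {X, V}: total = 4090
  {Y, V}: total = 4210
  {X, Y}: total = 4435
  {Z, V}: total = 5655
Best pair: {X, W} with total 3286.

{X, W}, total 3286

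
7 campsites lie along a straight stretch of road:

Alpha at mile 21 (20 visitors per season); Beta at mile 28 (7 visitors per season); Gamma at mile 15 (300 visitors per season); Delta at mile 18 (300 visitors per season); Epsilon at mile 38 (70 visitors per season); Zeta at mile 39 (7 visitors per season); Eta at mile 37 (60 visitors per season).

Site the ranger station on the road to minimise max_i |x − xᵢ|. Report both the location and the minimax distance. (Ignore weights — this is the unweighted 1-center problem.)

The 1-center on a line is the midpoint of the two extreme points: leftmost at 15, rightmost at 39.
Optimal location = (15 + 39)/2 = 27; maximum distance = (39 − 15)/2 = 12.

location 27, max distance 12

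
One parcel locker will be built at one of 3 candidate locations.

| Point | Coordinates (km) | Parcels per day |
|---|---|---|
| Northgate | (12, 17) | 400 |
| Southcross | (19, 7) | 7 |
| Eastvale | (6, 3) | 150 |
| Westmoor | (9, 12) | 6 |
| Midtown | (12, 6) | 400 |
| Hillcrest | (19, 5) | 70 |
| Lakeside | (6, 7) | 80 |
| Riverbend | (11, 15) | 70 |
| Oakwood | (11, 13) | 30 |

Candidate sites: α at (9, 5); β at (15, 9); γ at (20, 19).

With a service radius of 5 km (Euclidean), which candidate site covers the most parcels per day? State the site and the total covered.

Coverage radius r = 5 km; a point is covered iff (Δx)²+(Δy)² ≤ 5² = 25.
  α (9, 5): covers {Eastvale, Midtown, Lakeside} → 630
  β (15, 9): covers {Southcross, Midtown} → 407
  γ (20, 19): covers {none} → 0
Maximum coverage at α: 630 parcels per day.

α, covering 630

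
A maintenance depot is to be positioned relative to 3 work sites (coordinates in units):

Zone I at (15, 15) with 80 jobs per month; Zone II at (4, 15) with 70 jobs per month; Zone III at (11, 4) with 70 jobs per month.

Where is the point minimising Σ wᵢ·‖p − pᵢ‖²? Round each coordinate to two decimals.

(10.23, 11.50)

The minimiser of Σwᵢ‖p−pᵢ‖² is the weighted centroid p* = (Σwᵢpᵢ)/(Σwᵢ).
Σwᵢ = 220.
Σwᵢxᵢ = 80·15 + 70·4 + 70·11 = 2250.
Σwᵢyᵢ = 80·15 + 70·15 + 70·4 = 2530.
x* = 2250/220 = 10.23, y* = 2530/220 = 11.50.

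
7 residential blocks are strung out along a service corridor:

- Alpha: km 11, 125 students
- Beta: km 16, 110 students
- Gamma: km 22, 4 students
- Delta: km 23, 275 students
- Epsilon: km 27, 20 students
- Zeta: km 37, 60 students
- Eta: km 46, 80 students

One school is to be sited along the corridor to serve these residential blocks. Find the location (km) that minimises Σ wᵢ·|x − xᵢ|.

For a sum of weighted absolute distances on a line, the optimum is the weighted median (not the mean). Total weight W = 674; half-weight = 337.
Sort by position and accumulate weight:
  km 11 (Alpha, w=125) → cum 125
  km 16 (Beta, w=110) → cum 235
  km 22 (Gamma, w=4) → cum 239
  km 23 (Delta, w=275) → cum 514  ≥ 337 → median here
  km 27 (Epsilon, w=20) → cum 534
  km 37 (Zeta, w=60) → cum 594
  km 46 (Eta, w=80) → cum 674
Optimal location: km 23.

x = 23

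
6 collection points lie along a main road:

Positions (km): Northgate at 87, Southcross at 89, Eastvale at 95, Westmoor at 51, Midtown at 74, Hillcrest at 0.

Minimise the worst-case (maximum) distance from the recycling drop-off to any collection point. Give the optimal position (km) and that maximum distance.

location 47.5, max distance 47.5

The 1-center on a line is the midpoint of the two extreme points: leftmost at 0, rightmost at 95.
Optimal location = (0 + 95)/2 = 47.5; maximum distance = (95 − 0)/2 = 47.5.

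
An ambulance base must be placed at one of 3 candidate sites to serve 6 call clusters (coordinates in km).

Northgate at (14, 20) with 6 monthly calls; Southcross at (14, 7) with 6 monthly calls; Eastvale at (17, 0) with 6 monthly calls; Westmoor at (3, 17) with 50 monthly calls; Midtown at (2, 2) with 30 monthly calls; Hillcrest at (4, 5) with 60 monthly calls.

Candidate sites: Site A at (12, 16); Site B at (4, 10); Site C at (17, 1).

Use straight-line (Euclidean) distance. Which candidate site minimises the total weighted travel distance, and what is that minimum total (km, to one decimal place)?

Site B, total 1146.8 km

Total weighted distance at each candidate:
  Site A (12, 16): total = 1967.7
  Site B (4, 10): total = 1146.8
  Site C (17, 1): total = 2491.8
Minimum is at Site B with total 1146.8 km.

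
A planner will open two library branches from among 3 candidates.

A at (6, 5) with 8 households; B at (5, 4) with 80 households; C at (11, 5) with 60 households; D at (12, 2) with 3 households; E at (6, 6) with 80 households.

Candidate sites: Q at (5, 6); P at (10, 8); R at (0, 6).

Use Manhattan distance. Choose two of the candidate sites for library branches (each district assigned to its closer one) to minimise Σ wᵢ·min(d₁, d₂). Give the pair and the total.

{Q, P}, total 520

Evaluate every pair (each demand assigned to the nearer of the two):
  {Q, P}: total = 520
  {Q, R}: total = 709
  {P, R}: total = 1360
Best pair: {Q, P} with total 520.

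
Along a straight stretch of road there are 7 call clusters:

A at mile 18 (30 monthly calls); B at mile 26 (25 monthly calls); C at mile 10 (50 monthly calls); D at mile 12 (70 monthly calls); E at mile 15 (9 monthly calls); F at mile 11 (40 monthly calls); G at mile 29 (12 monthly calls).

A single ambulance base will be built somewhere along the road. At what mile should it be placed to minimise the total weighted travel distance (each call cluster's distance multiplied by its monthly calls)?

x = 12

For a sum of weighted absolute distances on a line, the optimum is the weighted median (not the mean). Total weight W = 236; half-weight = 118.
Sort by position and accumulate weight:
  mile 10 (C, w=50) → cum 50
  mile 11 (F, w=40) → cum 90
  mile 12 (D, w=70) → cum 160  ≥ 118 → median here
  mile 15 (E, w=9) → cum 169
  mile 18 (A, w=30) → cum 199
  mile 26 (B, w=25) → cum 224
  mile 29 (G, w=12) → cum 236
Optimal location: mile 12.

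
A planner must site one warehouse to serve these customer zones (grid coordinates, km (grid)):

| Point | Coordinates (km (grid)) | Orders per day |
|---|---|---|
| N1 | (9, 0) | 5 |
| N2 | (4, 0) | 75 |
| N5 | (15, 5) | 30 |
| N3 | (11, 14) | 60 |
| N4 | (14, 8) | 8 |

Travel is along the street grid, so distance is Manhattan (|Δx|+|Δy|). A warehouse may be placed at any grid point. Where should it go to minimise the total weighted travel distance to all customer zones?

Manhattan distance separates: Σwᵢ(|x−xᵢ|+|y−yᵢ|) = Σwᵢ|x−xᵢ| + Σwᵢ|y−yᵢ|, so x and y are optimised independently as 1-D weighted medians.
Total weight W = 178; half = 89.
x-coordinate, sorted with cumulative weight:
  x=4 (N2, w=75) cum 75
  x=9 (N1, w=5) cum 80
  x=11 (N3, w=60) cum 140  ← median
  x=14 (N4, w=8) cum 148
  x=15 (N5, w=30) cum 178
⇒ x* = 11
y-coordinate, sorted with cumulative weight:
  y=0 (N1, w=5) cum 5
  y=0 (N2, w=75) cum 80
  y=5 (N5, w=30) cum 110  ← median
  y=8 (N4, w=8) cum 118
  y=14 (N3, w=60) cum 178
⇒ y* = 5

(11, 5)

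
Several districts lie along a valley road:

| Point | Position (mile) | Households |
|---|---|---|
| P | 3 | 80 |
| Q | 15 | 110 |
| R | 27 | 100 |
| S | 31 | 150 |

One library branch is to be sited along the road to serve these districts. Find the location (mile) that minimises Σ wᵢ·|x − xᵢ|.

For a sum of weighted absolute distances on a line, the optimum is the weighted median (not the mean). Total weight W = 440; half-weight = 220.
Sort by position and accumulate weight:
  mile 3 (P, w=80) → cum 80
  mile 15 (Q, w=110) → cum 190
  mile 27 (R, w=100) → cum 290  ≥ 220 → median here
  mile 31 (S, w=150) → cum 440
Optimal location: mile 27.

x = 27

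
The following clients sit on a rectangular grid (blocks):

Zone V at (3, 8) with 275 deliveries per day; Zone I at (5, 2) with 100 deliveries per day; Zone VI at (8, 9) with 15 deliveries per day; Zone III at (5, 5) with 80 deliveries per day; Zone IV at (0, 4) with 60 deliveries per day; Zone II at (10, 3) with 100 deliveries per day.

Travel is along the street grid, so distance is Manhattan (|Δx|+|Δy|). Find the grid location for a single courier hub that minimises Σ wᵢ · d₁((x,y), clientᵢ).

Manhattan distance separates: Σwᵢ(|x−xᵢ|+|y−yᵢ|) = Σwᵢ|x−xᵢ| + Σwᵢ|y−yᵢ|, so x and y are optimised independently as 1-D weighted medians.
Total weight W = 630; half = 315.
x-coordinate, sorted with cumulative weight:
  x=0 (Zone IV, w=60) cum 60
  x=3 (Zone V, w=275) cum 335  ← median
  x=5 (Zone I, w=100) cum 435
  x=5 (Zone III, w=80) cum 515
  x=8 (Zone VI, w=15) cum 530
  x=10 (Zone II, w=100) cum 630
⇒ x* = 3
y-coordinate, sorted with cumulative weight:
  y=2 (Zone I, w=100) cum 100
  y=3 (Zone II, w=100) cum 200
  y=4 (Zone IV, w=60) cum 260
  y=5 (Zone III, w=80) cum 340  ← median
  y=8 (Zone V, w=275) cum 615
  y=9 (Zone VI, w=15) cum 630
⇒ y* = 5

(3, 5)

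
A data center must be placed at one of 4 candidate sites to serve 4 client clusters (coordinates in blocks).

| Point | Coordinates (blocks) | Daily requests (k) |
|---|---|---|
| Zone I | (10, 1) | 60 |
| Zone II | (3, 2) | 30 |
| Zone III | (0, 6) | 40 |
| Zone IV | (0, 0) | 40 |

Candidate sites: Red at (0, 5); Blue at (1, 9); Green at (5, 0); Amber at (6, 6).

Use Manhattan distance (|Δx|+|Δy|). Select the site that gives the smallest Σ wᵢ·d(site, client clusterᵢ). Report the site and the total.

Green, total 1120 blocks

Total weighted distance at each candidate:
  Red (0, 5): total = 1260
  Blue (1, 9): total = 1850
  Green (5, 0): total = 1120
  Amber (6, 6): total = 1470
Minimum is at Green with total 1120 blocks.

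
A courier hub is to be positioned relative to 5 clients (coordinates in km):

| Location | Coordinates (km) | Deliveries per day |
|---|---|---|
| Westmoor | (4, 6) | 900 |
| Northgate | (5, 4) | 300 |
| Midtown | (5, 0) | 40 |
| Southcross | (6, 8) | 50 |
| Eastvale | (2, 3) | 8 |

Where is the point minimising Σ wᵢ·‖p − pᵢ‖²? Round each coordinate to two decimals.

(4.33, 5.41)

The minimiser of Σwᵢ‖p−pᵢ‖² is the weighted centroid p* = (Σwᵢpᵢ)/(Σwᵢ).
Σwᵢ = 1298.
Σwᵢxᵢ = 900·4 + 300·5 + 40·5 + 50·6 + 8·2 = 5616.
Σwᵢyᵢ = 900·6 + 300·4 + 40·0 + 50·8 + 8·3 = 7024.
x* = 5616/1298 = 4.33, y* = 7024/1298 = 5.41.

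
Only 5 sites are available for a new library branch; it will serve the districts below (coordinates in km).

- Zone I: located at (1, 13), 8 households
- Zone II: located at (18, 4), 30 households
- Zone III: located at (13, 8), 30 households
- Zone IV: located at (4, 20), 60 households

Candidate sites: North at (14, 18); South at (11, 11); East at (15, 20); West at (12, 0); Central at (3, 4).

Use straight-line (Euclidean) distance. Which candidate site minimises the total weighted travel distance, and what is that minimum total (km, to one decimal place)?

Total weighted distance at each candidate:
  North (14, 18): total = 1461.6
  South (11, 11): total = 1170.8
  East (15, 20): total = 1638.6
  West (12, 0): total = 1886.9
  Central (3, 4): total = 1808.7
Minimum is at South with total 1170.8 km.

South, total 1170.8 km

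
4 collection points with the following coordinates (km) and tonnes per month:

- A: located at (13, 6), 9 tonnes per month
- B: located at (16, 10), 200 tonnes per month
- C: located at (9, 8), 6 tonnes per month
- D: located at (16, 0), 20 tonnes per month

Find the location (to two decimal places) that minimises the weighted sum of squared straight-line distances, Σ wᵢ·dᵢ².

The minimiser of Σwᵢ‖p−pᵢ‖² is the weighted centroid p* = (Σwᵢpᵢ)/(Σwᵢ).
Σwᵢ = 235.
Σwᵢxᵢ = 9·13 + 200·16 + 6·9 + 20·16 = 3691.
Σwᵢyᵢ = 9·6 + 200·10 + 6·8 + 20·0 = 2102.
x* = 3691/235 = 15.71, y* = 2102/235 = 8.94.

(15.71, 8.94)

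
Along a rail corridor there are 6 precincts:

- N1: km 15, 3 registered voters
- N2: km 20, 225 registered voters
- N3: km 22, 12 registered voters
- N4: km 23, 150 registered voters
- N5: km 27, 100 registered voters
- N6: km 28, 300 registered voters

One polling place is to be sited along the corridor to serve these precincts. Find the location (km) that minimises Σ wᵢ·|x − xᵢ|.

For a sum of weighted absolute distances on a line, the optimum is the weighted median (not the mean). Total weight W = 790; half-weight = 395.
Sort by position and accumulate weight:
  km 15 (N1, w=3) → cum 3
  km 20 (N2, w=225) → cum 228
  km 22 (N3, w=12) → cum 240
  km 23 (N4, w=150) → cum 390
  km 27 (N5, w=100) → cum 490  ≥ 395 → median here
  km 28 (N6, w=300) → cum 790
Optimal location: km 27.

x = 27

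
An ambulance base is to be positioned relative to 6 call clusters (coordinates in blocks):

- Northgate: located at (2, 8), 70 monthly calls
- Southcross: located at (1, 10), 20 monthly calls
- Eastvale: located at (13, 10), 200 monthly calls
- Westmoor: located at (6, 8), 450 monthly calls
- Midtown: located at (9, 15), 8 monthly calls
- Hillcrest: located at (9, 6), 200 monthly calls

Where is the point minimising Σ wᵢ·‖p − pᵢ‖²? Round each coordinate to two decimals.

(7.73, 8.10)

The minimiser of Σwᵢ‖p−pᵢ‖² is the weighted centroid p* = (Σwᵢpᵢ)/(Σwᵢ).
Σwᵢ = 948.
Σwᵢxᵢ = 70·2 + 20·1 + 200·13 + 450·6 + 8·9 + 200·9 = 7332.
Σwᵢyᵢ = 70·8 + 20·10 + 200·10 + 450·8 + 8·15 + 200·6 = 7680.
x* = 7332/948 = 7.73, y* = 7680/948 = 8.10.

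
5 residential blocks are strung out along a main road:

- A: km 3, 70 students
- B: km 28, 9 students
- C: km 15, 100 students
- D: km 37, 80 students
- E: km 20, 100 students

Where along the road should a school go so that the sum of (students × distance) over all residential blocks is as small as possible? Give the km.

x = 20

For a sum of weighted absolute distances on a line, the optimum is the weighted median (not the mean). Total weight W = 359; half-weight = 179.5.
Sort by position and accumulate weight:
  km 3 (A, w=70) → cum 70
  km 15 (C, w=100) → cum 170
  km 20 (E, w=100) → cum 270  ≥ 179.5 → median here
  km 28 (B, w=9) → cum 279
  km 37 (D, w=80) → cum 359
Optimal location: km 20.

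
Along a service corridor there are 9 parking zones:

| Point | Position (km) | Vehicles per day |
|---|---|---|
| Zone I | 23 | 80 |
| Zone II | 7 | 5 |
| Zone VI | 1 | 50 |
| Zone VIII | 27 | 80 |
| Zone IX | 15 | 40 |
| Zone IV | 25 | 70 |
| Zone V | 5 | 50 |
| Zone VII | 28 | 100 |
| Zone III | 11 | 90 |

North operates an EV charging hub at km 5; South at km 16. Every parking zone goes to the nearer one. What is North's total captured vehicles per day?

105

The indifferent point is the midpoint (5+16)/2 = 10.5; parking zones left of it (closer to North at 5) go to North, those right go to South.
  Zone VI at 1 (w=50) → North
  Zone V at 5 (w=50) → North
  Zone II at 7 (w=5) → North
  Zone III at 11 (w=90) → South
  Zone IX at 15 (w=40) → South
  Zone I at 23 (w=80) → South
  Zone IV at 25 (w=70) → South
  Zone VIII at 27 (w=80) → South
  Zone VII at 28 (w=100) → South
North captures 105; South captures 460.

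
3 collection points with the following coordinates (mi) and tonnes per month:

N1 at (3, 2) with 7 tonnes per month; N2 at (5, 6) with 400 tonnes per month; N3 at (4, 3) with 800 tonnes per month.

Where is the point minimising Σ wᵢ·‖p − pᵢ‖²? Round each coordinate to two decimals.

(4.33, 3.99)

The minimiser of Σwᵢ‖p−pᵢ‖² is the weighted centroid p* = (Σwᵢpᵢ)/(Σwᵢ).
Σwᵢ = 1207.
Σwᵢxᵢ = 7·3 + 400·5 + 800·4 = 5221.
Σwᵢyᵢ = 7·2 + 400·6 + 800·3 = 4814.
x* = 5221/1207 = 4.33, y* = 4814/1207 = 3.99.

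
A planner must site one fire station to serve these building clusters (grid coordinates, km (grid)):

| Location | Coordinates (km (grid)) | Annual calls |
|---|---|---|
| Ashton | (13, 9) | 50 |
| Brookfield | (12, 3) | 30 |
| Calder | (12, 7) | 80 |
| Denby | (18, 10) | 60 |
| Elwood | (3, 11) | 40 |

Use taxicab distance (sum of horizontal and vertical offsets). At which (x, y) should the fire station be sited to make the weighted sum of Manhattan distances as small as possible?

Manhattan distance separates: Σwᵢ(|x−xᵢ|+|y−yᵢ|) = Σwᵢ|x−xᵢ| + Σwᵢ|y−yᵢ|, so x and y are optimised independently as 1-D weighted medians.
Total weight W = 260; half = 130.
x-coordinate, sorted with cumulative weight:
  x=3 (Elwood, w=40) cum 40
  x=12 (Brookfield, w=30) cum 70
  x=12 (Calder, w=80) cum 150  ← median
  x=13 (Ashton, w=50) cum 200
  x=18 (Denby, w=60) cum 260
⇒ x* = 12
y-coordinate, sorted with cumulative weight:
  y=3 (Brookfield, w=30) cum 30
  y=7 (Calder, w=80) cum 110
  y=9 (Ashton, w=50) cum 160  ← median
  y=10 (Denby, w=60) cum 220
  y=11 (Elwood, w=40) cum 260
⇒ y* = 9

(12, 9)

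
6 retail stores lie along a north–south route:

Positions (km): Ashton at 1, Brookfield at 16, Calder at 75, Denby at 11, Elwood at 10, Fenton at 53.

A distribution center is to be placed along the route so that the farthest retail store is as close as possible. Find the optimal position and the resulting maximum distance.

The 1-center on a line is the midpoint of the two extreme points: leftmost at 1, rightmost at 75.
Optimal location = (1 + 75)/2 = 38; maximum distance = (75 − 1)/2 = 37.

location 38, max distance 37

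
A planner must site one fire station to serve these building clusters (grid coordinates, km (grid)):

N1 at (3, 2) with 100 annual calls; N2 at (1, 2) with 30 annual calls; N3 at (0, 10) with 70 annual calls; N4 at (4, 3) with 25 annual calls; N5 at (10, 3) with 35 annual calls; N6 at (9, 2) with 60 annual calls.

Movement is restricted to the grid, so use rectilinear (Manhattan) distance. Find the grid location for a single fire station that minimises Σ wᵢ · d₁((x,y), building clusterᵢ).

(3, 2)

Manhattan distance separates: Σwᵢ(|x−xᵢ|+|y−yᵢ|) = Σwᵢ|x−xᵢ| + Σwᵢ|y−yᵢ|, so x and y are optimised independently as 1-D weighted medians.
Total weight W = 320; half = 160.
x-coordinate, sorted with cumulative weight:
  x=0 (N3, w=70) cum 70
  x=1 (N2, w=30) cum 100
  x=3 (N1, w=100) cum 200  ← median
  x=4 (N4, w=25) cum 225
  x=9 (N6, w=60) cum 285
  x=10 (N5, w=35) cum 320
⇒ x* = 3
y-coordinate, sorted with cumulative weight:
  y=2 (N1, w=100) cum 100
  y=2 (N2, w=30) cum 130
  y=2 (N6, w=60) cum 190  ← median
  y=3 (N4, w=25) cum 215
  y=3 (N5, w=35) cum 250
  y=10 (N3, w=70) cum 320
⇒ y* = 2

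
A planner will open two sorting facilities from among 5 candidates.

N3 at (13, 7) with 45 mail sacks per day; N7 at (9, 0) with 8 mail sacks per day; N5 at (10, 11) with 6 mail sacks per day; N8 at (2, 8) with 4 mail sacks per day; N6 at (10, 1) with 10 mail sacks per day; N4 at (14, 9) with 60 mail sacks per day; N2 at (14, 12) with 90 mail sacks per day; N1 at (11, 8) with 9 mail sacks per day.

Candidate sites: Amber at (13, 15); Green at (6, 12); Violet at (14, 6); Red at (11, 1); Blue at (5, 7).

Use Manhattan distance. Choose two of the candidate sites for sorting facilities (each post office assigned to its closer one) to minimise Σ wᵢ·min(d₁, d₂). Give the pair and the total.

Evaluate every pair (each demand assigned to the nearer of the two):
  {Amber, Violet}: total = 951
  {Violet, Red}: total = 999
  {Green, Violet}: total = 1095
  {Violet, Blue}: total = 1103
  {Amber, Red}: total = 1343
  {Amber, Blue}: total = 1459
  {Amber, Green}: total = 1553
  {Green, Red}: total = 1899
  {Green, Blue}: total = 2047
  {Red, Blue}: total = 2447
Best pair: {Amber, Violet} with total 951.

{Amber, Violet}, total 951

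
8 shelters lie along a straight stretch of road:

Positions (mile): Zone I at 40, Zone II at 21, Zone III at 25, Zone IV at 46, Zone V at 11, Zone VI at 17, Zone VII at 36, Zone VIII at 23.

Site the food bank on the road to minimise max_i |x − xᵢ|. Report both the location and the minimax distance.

location 28.5, max distance 17.5

The 1-center on a line is the midpoint of the two extreme points: leftmost at 11, rightmost at 46.
Optimal location = (11 + 46)/2 = 28.5; maximum distance = (46 − 11)/2 = 17.5.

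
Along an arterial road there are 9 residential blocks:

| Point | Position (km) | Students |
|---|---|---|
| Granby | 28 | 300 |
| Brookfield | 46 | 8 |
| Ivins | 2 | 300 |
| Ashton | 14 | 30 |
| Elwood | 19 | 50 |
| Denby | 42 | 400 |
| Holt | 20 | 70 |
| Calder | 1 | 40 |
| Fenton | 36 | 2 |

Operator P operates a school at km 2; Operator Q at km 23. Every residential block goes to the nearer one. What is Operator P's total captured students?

340

The indifferent point is the midpoint (2+23)/2 = 12.5; residential blocks left of it (closer to Operator P at 2) go to Operator P, those right go to Operator Q.
  Calder at 1 (w=40) → Operator P
  Ivins at 2 (w=300) → Operator P
  Ashton at 14 (w=30) → Operator Q
  Elwood at 19 (w=50) → Operator Q
  Holt at 20 (w=70) → Operator Q
  Granby at 28 (w=300) → Operator Q
  Fenton at 36 (w=2) → Operator Q
  Denby at 42 (w=400) → Operator Q
  Brookfield at 46 (w=8) → Operator Q
Operator P captures 340; Operator Q captures 860.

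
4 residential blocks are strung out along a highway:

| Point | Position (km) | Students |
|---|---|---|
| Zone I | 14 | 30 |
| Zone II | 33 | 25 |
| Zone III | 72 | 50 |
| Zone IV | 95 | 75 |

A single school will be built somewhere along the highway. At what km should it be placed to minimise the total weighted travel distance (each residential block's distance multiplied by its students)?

For a sum of weighted absolute distances on a line, the optimum is the weighted median (not the mean). Total weight W = 180; half-weight = 90.
Sort by position and accumulate weight:
  km 14 (Zone I, w=30) → cum 30
  km 33 (Zone II, w=25) → cum 55
  km 72 (Zone III, w=50) → cum 105  ≥ 90 → median here
  km 95 (Zone IV, w=75) → cum 180
Optimal location: km 72.

x = 72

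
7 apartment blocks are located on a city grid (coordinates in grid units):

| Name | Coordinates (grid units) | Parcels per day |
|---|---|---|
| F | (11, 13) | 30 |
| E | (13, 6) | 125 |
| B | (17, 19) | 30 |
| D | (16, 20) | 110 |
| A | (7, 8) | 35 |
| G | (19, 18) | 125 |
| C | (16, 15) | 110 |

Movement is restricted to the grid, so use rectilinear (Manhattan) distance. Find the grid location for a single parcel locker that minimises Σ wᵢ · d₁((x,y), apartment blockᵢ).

Manhattan distance separates: Σwᵢ(|x−xᵢ|+|y−yᵢ|) = Σwᵢ|x−xᵢ| + Σwᵢ|y−yᵢ|, so x and y are optimised independently as 1-D weighted medians.
Total weight W = 565; half = 282.5.
x-coordinate, sorted with cumulative weight:
  x=7 (A, w=35) cum 35
  x=11 (F, w=30) cum 65
  x=13 (E, w=125) cum 190
  x=16 (D, w=110) cum 300  ← median
  x=16 (C, w=110) cum 410
  x=17 (B, w=30) cum 440
  x=19 (G, w=125) cum 565
⇒ x* = 16
y-coordinate, sorted with cumulative weight:
  y=6 (E, w=125) cum 125
  y=8 (A, w=35) cum 160
  y=13 (F, w=30) cum 190
  y=15 (C, w=110) cum 300  ← median
  y=18 (G, w=125) cum 425
  y=19 (B, w=30) cum 455
  y=20 (D, w=110) cum 565
⇒ y* = 15

(16, 15)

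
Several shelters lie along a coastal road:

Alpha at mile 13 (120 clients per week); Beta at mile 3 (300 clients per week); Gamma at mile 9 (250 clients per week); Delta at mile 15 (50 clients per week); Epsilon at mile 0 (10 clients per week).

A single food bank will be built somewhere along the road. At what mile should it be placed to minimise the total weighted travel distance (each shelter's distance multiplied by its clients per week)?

For a sum of weighted absolute distances on a line, the optimum is the weighted median (not the mean). Total weight W = 730; half-weight = 365.
Sort by position and accumulate weight:
  mile 0 (Epsilon, w=10) → cum 10
  mile 3 (Beta, w=300) → cum 310
  mile 9 (Gamma, w=250) → cum 560  ≥ 365 → median here
  mile 13 (Alpha, w=120) → cum 680
  mile 15 (Delta, w=50) → cum 730
Optimal location: mile 9.

x = 9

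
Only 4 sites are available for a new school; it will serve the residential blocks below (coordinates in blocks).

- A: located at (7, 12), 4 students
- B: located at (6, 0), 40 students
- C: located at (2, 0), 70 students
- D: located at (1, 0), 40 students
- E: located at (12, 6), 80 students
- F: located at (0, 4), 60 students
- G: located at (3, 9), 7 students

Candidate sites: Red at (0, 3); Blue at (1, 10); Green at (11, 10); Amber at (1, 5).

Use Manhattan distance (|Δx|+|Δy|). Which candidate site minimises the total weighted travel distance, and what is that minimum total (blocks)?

Total weighted distance at each candidate:
  Red (0, 3): total = 2257
  Blue (1, 10): total = 3443
  Green (11, 10): total = 4237
  Amber (1, 5): total = 2194
Minimum is at Amber with total 2194 blocks.

Amber, total 2194 blocks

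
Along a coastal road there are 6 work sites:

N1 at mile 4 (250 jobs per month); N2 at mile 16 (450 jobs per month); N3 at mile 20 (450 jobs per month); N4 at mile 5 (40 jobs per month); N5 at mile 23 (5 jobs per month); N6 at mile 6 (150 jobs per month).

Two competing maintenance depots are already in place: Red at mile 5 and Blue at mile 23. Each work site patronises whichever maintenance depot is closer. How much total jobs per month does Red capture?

The indifferent point is the midpoint (5+23)/2 = 14; work sites left of it (closer to Red at 5) go to Red, those right go to Blue.
  N1 at 4 (w=250) → Red
  N4 at 5 (w=40) → Red
  N6 at 6 (w=150) → Red
  N2 at 16 (w=450) → Blue
  N3 at 20 (w=450) → Blue
  N5 at 23 (w=5) → Blue
Red captures 440; Blue captures 905.

440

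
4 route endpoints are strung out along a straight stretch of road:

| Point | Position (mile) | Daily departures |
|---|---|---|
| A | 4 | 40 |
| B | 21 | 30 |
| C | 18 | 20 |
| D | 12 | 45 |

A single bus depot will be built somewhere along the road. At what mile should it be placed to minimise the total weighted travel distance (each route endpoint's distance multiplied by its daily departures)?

x = 12

For a sum of weighted absolute distances on a line, the optimum is the weighted median (not the mean). Total weight W = 135; half-weight = 67.5.
Sort by position and accumulate weight:
  mile 4 (A, w=40) → cum 40
  mile 12 (D, w=45) → cum 85  ≥ 67.5 → median here
  mile 18 (C, w=20) → cum 105
  mile 21 (B, w=30) → cum 135
Optimal location: mile 12.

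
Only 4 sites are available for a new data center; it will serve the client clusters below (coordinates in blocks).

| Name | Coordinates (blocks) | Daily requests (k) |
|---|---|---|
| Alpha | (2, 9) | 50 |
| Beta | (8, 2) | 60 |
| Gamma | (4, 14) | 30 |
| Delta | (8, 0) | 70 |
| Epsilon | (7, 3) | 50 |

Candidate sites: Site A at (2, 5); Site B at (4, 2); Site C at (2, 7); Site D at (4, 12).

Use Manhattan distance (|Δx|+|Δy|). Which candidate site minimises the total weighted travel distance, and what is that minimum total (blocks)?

Site B, total 1670 blocks

Total weighted distance at each candidate:
  Site A (2, 5): total = 2190
  Site B (4, 2): total = 1670
  Site C (2, 7): total = 2390
  Site D (4, 12): total = 2870
Minimum is at Site B with total 1670 blocks.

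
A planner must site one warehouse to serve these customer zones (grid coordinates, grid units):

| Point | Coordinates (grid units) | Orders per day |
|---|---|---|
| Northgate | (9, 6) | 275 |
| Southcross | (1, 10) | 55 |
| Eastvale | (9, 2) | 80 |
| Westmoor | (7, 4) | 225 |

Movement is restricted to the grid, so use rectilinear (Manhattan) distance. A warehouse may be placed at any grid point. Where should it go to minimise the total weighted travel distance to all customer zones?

(9, 6)

Manhattan distance separates: Σwᵢ(|x−xᵢ|+|y−yᵢ|) = Σwᵢ|x−xᵢ| + Σwᵢ|y−yᵢ|, so x and y are optimised independently as 1-D weighted medians.
Total weight W = 635; half = 317.5.
x-coordinate, sorted with cumulative weight:
  x=1 (Southcross, w=55) cum 55
  x=7 (Westmoor, w=225) cum 280
  x=9 (Northgate, w=275) cum 555  ← median
  x=9 (Eastvale, w=80) cum 635
⇒ x* = 9
y-coordinate, sorted with cumulative weight:
  y=2 (Eastvale, w=80) cum 80
  y=4 (Westmoor, w=225) cum 305
  y=6 (Northgate, w=275) cum 580  ← median
  y=10 (Southcross, w=55) cum 635
⇒ y* = 6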